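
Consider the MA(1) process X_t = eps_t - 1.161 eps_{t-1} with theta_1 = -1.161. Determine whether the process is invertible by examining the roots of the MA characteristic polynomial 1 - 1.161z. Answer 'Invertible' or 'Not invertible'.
\text{Not invertible}

The MA(q) characteristic polynomial is P(z) = 1 - 1.161z.
Invertibility requires all roots to lie outside the unit circle, i.e. |z| > 1 for every root.
This is linear in z: 1 + (-1.161) z = 0  =>  z = -1/(-1.161) = 0.861326,  |z| = 0.861326.
Moduli of all roots: 0.8613.
All moduli strictly greater than 1? No.
Verdict: Not invertible.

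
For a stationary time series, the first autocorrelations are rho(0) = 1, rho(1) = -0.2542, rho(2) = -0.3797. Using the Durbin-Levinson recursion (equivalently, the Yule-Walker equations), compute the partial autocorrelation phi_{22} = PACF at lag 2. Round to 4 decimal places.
\phi_{22} = -0.4750

The PACF at lag k is phi_{kk}, the last component of the solution
to the Yule-Walker system G_k phi = r_k where
  (G_k)_{ij} = rho(|i - j|), (r_k)_i = rho(i), i,j = 1..k.
Equivalently, Durbin-Levinson gives phi_{kk} iteratively:
  phi_{11} = rho(1)
  phi_{kk} = [rho(k) - sum_{j=1..k-1} phi_{k-1,j} rho(k-j)]
            / [1 - sum_{j=1..k-1} phi_{k-1,j} rho(j)],
  phi_{k,j} = phi_{k-1,j} - phi_{kk} phi_{k-1,k-j},  j = 1..k-1.
Step k = 1:
  phi_11 = rho(1) = -0.2542.
Step k = 2:
  phi_22 = [rho(2) - phi_11 rho(1)] / [1 - phi_11 rho(1)] = [-0.3797 - (-0.2542)(-0.2542)] / [1 - (-0.2542)(-0.2542)]
         = -0.44431764 / 0.93538236 = -0.475.
Therefore phi_{22} = -0.4750.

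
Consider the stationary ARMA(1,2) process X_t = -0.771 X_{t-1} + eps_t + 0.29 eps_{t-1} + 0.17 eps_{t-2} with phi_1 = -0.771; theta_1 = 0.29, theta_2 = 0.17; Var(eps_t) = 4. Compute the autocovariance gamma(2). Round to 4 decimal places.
\gamma(2) = 4.6807

Multiply the model equation by X_{t-k} and take expectations. With theta_0 = psi_0 = 1 and psi_j the MA(infinity) weights, this gives
  gamma(k) - sum_i phi_i gamma(k-i) = c_k,
  c_k = sigma^2 * sum_{j=k..q} theta_j psi_{j-k}   (c_k = 0 for k > q),
using gamma(-m) = gamma(m).
psi-weights needed (psi_j = theta_j + sum_i phi_i psi_{j-i}):
  psi_1 = theta_1 + phi_1 = 0.29 + (-0.771) = -0.481
  psi_2 = theta_2 + phi_1 psi_1 = 0.17 + (-0.771)(-0.481) = 0.540851
Right-hand sides:
  c_0 = sigma^2 (1 + theta_1 psi_1 + theta_2 psi_2) = 4 * (1 + (0.29)(-0.481) + (0.17)(0.540851)) = 4 * 0.952455 = 3.809819
  c_1 = sigma^2 (theta_1 + theta_2 psi_1) = 4 * (0.29 + (0.17)(-0.481)) = 0.83292
  c_2 = sigma^2 theta_2 = 4 * (0.17) = 0.68
Equations for k = 0 and k = 1 (AR order 1):
  gamma(0) = phi_1 gamma(1) + c_0
  gamma(1) = phi_1 gamma(0) + c_1
Substituting the second into the first: gamma(0) (1 - phi_1^2) = c_0 + phi_1 c_1, so
  gamma(0) = (c_0 + phi_1 c_1) / (1 - phi_1^2) = (3.809819 + (-0.771)(0.83292)) / (1 - (-0.771)^2) = 3.167637 / 0.405559 = 7.810546.
  gamma(1) = phi_1 gamma(0) + c_1 = (-0.771)(7.810546) + (0.83292) = -5.189011.
For k = 2: gamma(2) = phi_1 gamma(1) + c_2
  = (-0.771)(-5.189011) + (0.68) = 4.680728.
Therefore gamma(2) = 4.6807 (to 4 decimal places).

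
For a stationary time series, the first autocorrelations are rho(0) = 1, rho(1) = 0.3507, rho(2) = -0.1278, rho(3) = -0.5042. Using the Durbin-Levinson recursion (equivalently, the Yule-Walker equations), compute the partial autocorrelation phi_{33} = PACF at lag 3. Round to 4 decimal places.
\phi_{33} = -0.4300

The PACF at lag k is phi_{kk}, the last component of the solution
to the Yule-Walker system G_k phi = r_k where
  (G_k)_{ij} = rho(|i - j|), (r_k)_i = rho(i), i,j = 1..k.
Equivalently, Durbin-Levinson gives phi_{kk} iteratively:
  phi_{11} = rho(1)
  phi_{kk} = [rho(k) - sum_{j=1..k-1} phi_{k-1,j} rho(k-j)]
            / [1 - sum_{j=1..k-1} phi_{k-1,j} rho(j)],
  phi_{k,j} = phi_{k-1,j} - phi_{kk} phi_{k-1,k-j},  j = 1..k-1.
Step k = 1:
  phi_11 = rho(1) = 0.3507.
Step k = 2:
  phi_22 = [rho(2) - phi_11 rho(1)] / [1 - phi_11 rho(1)] = [-0.1278 - (0.3507)(0.3507)] / [1 - (0.3507)(0.3507)]
         = -0.25079049 / 0.87700951 = -0.285961.
  Update: phi_21 = phi_11 - phi_22 phi_11 = 0.3507 - (-0.285961)(0.3507) = 0.450987.
Step k = 3:
  phi_33 = [rho(3) - phi_21 rho(2) - phi_22 rho(1)] / [1 - phi_21 rho(1) - phi_22 rho(2)]
    numerator   = -0.5042 - (0.450987)(-0.1278) - (-0.285961)(0.3507) = -0.34627741
    denominator = 1 - (0.450987)(0.3507) - (-0.285961)(-0.1278) = 0.80529322
  phi_33 = -0.34627741 / 0.80529322 = -0.43.
Therefore phi_{33} = -0.4300.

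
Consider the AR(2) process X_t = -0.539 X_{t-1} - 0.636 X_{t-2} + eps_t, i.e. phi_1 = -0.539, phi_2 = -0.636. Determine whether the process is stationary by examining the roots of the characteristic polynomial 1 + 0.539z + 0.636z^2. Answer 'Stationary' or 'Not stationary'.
\text{Stationary}

The AR(p) characteristic polynomial is P(z) = 1 + 0.539z + 0.636z^2.
Stationarity requires all roots to lie outside the unit circle, i.e. |z| > 1 for every root.
Set 1 + (0.539) z + (0.636) z^2 = 0, i.e. a z^2 + b z + c = 0 with a = 0.636, b = 0.539, c = 1.
Discriminant D = b^2 - 4ac = (0.539)^2 - 4*(0.636)*1 = 0.290521 - (2.544) = -2.253479.
D < 0, so the roots are the complex-conjugate pair z = (-b +/- i sqrt(-D)) / (2a) = -0.4237 +/- 1.1802i.
For a conjugate pair |z|^2 = z * conj(z) = (product of roots) = c/a = 1/(0.636) = 1.572327, so |z| = sqrt(1.572327) = 1.2539 for both roots.
Moduli of all roots: 1.2539, 1.2539.
All moduli strictly greater than 1? Yes.
Verdict: Stationary.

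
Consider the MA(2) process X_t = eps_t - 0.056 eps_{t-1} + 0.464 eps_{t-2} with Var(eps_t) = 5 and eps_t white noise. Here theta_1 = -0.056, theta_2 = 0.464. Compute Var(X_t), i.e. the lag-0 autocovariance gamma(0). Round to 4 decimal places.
\gamma(0) = 6.0922

For an MA(q) process X_t = eps_t + sum_i theta_i eps_{t-i} with
Var(eps_t) = sigma^2, the variance is
  gamma(0) = sigma^2 * (1 + sum_i theta_i^2).
  sum_i theta_i^2 = (-0.056)^2 + (0.464)^2 = 0.003136 + 0.215296 = 0.218432.
  gamma(0) = 5 * (1 + 0.218432) = 5 * 1.218432 = 6.09216, which rounds to 6.0922.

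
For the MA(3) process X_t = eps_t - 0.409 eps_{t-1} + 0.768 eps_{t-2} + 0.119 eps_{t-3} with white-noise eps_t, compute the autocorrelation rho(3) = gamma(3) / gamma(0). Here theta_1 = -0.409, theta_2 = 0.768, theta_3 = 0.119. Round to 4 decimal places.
\rho(3) = 0.0672

For an MA(q) process with theta_0 = 1, the autocovariance is
  gamma(k) = sigma^2 * sum_{i=0..q-k} theta_i * theta_{i+k},
and rho(k) = gamma(k) / gamma(0). Sigma^2 cancels.
  numerator   = (1)*(0.119) = 0.119.
  denominator = (1)^2 + (-0.409)^2 + (0.768)^2 + (0.119)^2 = 1.771266.
  rho(3) = 0.119 / 1.771266 = 0.0672.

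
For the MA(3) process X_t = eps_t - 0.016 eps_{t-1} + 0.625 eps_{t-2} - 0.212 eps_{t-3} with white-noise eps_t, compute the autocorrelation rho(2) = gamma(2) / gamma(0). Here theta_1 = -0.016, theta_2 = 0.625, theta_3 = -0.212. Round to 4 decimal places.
\rho(2) = 0.4377

For an MA(q) process with theta_0 = 1, the autocovariance is
  gamma(k) = sigma^2 * sum_{i=0..q-k} theta_i * theta_{i+k},
and rho(k) = gamma(k) / gamma(0). Sigma^2 cancels.
  numerator   = (1)*(0.625) + (-0.016)*(-0.212) = 0.628392.
  denominator = (1)^2 + (-0.016)^2 + (0.625)^2 + (-0.212)^2 = 1.435825.
  rho(2) = 0.628392 / 1.435825 = 0.4377.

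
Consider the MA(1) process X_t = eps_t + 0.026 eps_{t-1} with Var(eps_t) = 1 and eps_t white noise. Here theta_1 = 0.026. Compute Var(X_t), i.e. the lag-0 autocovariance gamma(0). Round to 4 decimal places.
\gamma(0) = 1.0007

For an MA(q) process X_t = eps_t + sum_i theta_i eps_{t-i} with
Var(eps_t) = sigma^2, the variance is
  gamma(0) = sigma^2 * (1 + sum_i theta_i^2).
  sum_i theta_i^2 = (0.026)^2 = 0.000676.
  gamma(0) = 1 * (1 + 0.000676) = 1 * 1.000676 = 1.000676, which rounds to 1.0007.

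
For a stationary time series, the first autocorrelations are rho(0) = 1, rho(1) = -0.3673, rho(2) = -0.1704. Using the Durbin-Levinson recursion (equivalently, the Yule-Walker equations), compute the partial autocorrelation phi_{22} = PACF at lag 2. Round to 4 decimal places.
\phi_{22} = -0.3529

The PACF at lag k is phi_{kk}, the last component of the solution
to the Yule-Walker system G_k phi = r_k where
  (G_k)_{ij} = rho(|i - j|), (r_k)_i = rho(i), i,j = 1..k.
Equivalently, Durbin-Levinson gives phi_{kk} iteratively:
  phi_{11} = rho(1)
  phi_{kk} = [rho(k) - sum_{j=1..k-1} phi_{k-1,j} rho(k-j)]
            / [1 - sum_{j=1..k-1} phi_{k-1,j} rho(j)],
  phi_{k,j} = phi_{k-1,j} - phi_{kk} phi_{k-1,k-j},  j = 1..k-1.
Step k = 1:
  phi_11 = rho(1) = -0.3673.
Step k = 2:
  phi_22 = [rho(2) - phi_11 rho(1)] / [1 - phi_11 rho(1)] = [-0.1704 - (-0.3673)(-0.3673)] / [1 - (-0.3673)(-0.3673)]
         = -0.30530929 / 0.86509071 = -0.3529.
Therefore phi_{22} = -0.3529.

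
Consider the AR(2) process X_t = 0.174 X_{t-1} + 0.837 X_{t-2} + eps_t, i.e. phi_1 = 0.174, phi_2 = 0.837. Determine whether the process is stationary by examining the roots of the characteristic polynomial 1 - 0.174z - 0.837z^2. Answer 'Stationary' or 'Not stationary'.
\text{Not stationary}

The AR(p) characteristic polynomial is P(z) = 1 - 0.174z - 0.837z^2.
Stationarity requires all roots to lie outside the unit circle, i.e. |z| > 1 for every root.
Set 1 + (-0.174) z + (-0.837) z^2 = 0, i.e. a z^2 + b z + c = 0 with a = -0.837, b = -0.174, c = 1.
Discriminant D = b^2 - 4ac = (-0.174)^2 - 4*(-0.837)*1 = 0.030276 - (-3.348) = 3.378276.
D >= 0, so the roots are real: z = (-b +/- sqrt(D)) / (2a) = (0.174 +/- 1.838009) / (-1.674).
  z_1 = (0.174 + 1.838009) / (-1.674) = -1.2019,   |z_1| = 1.2019.
  z_2 = (0.174 - 1.838009) / (-1.674) = 0.994,   |z_2| = 0.994.
Moduli of all roots: 1.2019, 0.9940.
All moduli strictly greater than 1? No.
Verdict: Not stationary.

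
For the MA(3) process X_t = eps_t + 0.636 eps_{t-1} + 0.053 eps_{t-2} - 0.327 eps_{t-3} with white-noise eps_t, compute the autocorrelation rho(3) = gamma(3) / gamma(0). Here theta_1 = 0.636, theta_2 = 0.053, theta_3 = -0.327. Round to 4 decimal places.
\rho(3) = -0.2160

For an MA(q) process with theta_0 = 1, the autocovariance is
  gamma(k) = sigma^2 * sum_{i=0..q-k} theta_i * theta_{i+k},
and rho(k) = gamma(k) / gamma(0). Sigma^2 cancels.
  numerator   = (1)*(-0.327) = -0.327.
  denominator = (1)^2 + (0.636)^2 + (0.053)^2 + (-0.327)^2 = 1.514234.
  rho(3) = -0.327 / 1.514234 = -0.2160.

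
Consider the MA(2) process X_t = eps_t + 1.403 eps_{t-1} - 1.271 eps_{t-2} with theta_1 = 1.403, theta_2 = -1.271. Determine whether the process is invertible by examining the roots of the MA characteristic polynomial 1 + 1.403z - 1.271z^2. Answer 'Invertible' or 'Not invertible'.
\text{Not invertible}

The MA(q) characteristic polynomial is P(z) = 1 + 1.403z - 1.271z^2.
Invertibility requires all roots to lie outside the unit circle, i.e. |z| > 1 for every root.
Set 1 + (1.403) z + (-1.271) z^2 = 0, i.e. a z^2 + b z + c = 0 with a = -1.271, b = 1.403, c = 1.
Discriminant D = b^2 - 4ac = (1.403)^2 - 4*(-1.271)*1 = 1.968409 - (-5.084) = 7.052409.
D >= 0, so the roots are real: z = (-b +/- sqrt(D)) / (2a) = (-1.403 +/- 2.655637) / (-2.542).
  z_1 = (-1.403 + 2.655637) / (-2.542) = -0.4928,   |z_1| = 0.4928.
  z_2 = (-1.403 - 2.655637) / (-2.542) = 1.5966,   |z_2| = 1.5966.
Moduli of all roots: 0.4928, 1.5966.
All moduli strictly greater than 1? No.
Verdict: Not invertible.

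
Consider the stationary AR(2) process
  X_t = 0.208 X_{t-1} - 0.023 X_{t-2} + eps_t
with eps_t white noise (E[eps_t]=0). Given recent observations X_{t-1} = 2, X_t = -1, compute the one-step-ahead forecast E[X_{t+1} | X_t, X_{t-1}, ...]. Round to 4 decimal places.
E[X_{t+1} \mid \mathcal F_t] = -0.2540

For an AR(p) model X_t = c + sum_i phi_i X_{t-i} + eps_t, the
one-step-ahead conditional mean is
  E[X_{t+1} | X_t, ...] = c + sum_i phi_i X_{t+1-i}.
Substitute known values:
  E[X_{t+1} | ...] = (0.208) * (-1) + (-0.023) * (2)
                   = -0.2540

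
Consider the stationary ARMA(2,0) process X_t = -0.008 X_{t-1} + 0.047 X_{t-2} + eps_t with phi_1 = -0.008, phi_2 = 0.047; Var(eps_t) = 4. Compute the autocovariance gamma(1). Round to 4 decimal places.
\gamma(1) = -0.0337

Multiply the model equation by X_{t-k} and take expectations. With theta_0 = psi_0 = 1 and psi_j the MA(infinity) weights, this gives
  gamma(k) - sum_i phi_i gamma(k-i) = c_k,
  c_k = sigma^2 * sum_{j=k..q} theta_j psi_{j-k}   (c_k = 0 for k > q),
using gamma(-m) = gamma(m).
Pure AR (q = 0): c_0 = sigma^2 = 4, c_k = 0 for k >= 1.
Equations for k = 0, 1, 2 (AR order 2, c_2 = 0):
  (E0) gamma(0) = phi_1 gamma(1) + phi_2 gamma(2) + c_0
  (E1) gamma(1) = phi_1 gamma(0) + phi_2 gamma(1) + c_1
  (E2) gamma(2) = phi_1 gamma(1) + phi_2 gamma(0)
From (E1): gamma(1) = A gamma(0) + B with
  A = phi_1 / (1 - phi_2) = -0.008 / 0.953 = -0.008395,   B = c_1 / (1 - phi_2) = 0 / 0.953 = 0.
Insert (E2) into (E0): gamma(0) (1 - phi_2^2) = phi_1 (1 + phi_2) gamma(1) + c_0.
  phi_1 (1 + phi_2) = (-0.008)(1.047) = -0.008376,   1 - phi_2^2 = 0.997791.
Replace gamma(1) by A gamma(0) + B and collect gamma(0):
  gamma(0) [0.997791 - (-0.008376)(-0.008395)] = c_0 = 4
  gamma(0) * 0.997721 = 4
  gamma(0) = 4 / 0.997721 = 4.009138.
  gamma(1) = A gamma(0) = (-0.008395)(4.009138) = -0.033655.
Therefore gamma(1) = -0.0337 (to 4 decimal places).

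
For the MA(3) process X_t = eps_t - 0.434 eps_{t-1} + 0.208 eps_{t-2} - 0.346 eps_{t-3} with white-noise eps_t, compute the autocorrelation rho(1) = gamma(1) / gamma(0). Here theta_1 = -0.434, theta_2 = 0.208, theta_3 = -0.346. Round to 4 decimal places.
\rho(1) = -0.4412

For an MA(q) process with theta_0 = 1, the autocovariance is
  gamma(k) = sigma^2 * sum_{i=0..q-k} theta_i * theta_{i+k},
and rho(k) = gamma(k) / gamma(0). Sigma^2 cancels.
  numerator   = (1)*(-0.434) + (-0.434)*(0.208) + (0.208)*(-0.346) = -0.59624.
  denominator = (1)^2 + (-0.434)^2 + (0.208)^2 + (-0.346)^2 = 1.351336.
  rho(1) = -0.59624 / 1.351336 = -0.4412.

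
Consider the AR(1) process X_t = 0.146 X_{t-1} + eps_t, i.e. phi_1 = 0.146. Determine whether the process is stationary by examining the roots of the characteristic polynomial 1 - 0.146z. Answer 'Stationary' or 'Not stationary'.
\text{Stationary}

The AR(p) characteristic polynomial is P(z) = 1 - 0.146z.
Stationarity requires all roots to lie outside the unit circle, i.e. |z| > 1 for every root.
This is linear in z: 1 + (-0.146) z = 0  =>  z = -1/(-0.146) = 6.849315,  |z| = 6.849315.
Moduli of all roots: 6.8493.
All moduli strictly greater than 1? Yes.
Verdict: Stationary.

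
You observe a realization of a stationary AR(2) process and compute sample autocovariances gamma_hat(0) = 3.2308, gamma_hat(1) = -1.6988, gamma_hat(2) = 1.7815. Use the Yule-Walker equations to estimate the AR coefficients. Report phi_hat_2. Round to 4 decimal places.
\hat\phi_{2} = 0.3800

The Yule-Walker equations for an AR(p) process read, in matrix form,
  Gamma_p phi = r_p,   with   (Gamma_p)_{ij} = gamma(|i - j|),
                       (r_p)_i = gamma(i),   i,j = 1..p.
Substitute the sample gammas (Toeplitz matrix and right-hand side of size 2):
  Gamma_p = [[3.2308, -1.6988], [-1.6988, 3.2308]]
  r_p     = [-1.6988, 1.7815]
Written out:
  3.2308 phi_1 - 1.6988 phi_2 = -1.6988
  -1.6988 phi_1 + 3.2308 phi_2 = 1.7815
Solve by Cramer's rule:
  det = gamma(0)^2 - gamma(1)^2 = (3.2308)^2 - (-1.6988)^2 = 10.43806864 - 2.88592144 = 7.5521472
  phi_hat_1 = [gamma(1) gamma(0) - gamma(1) gamma(2)] / det = [(-1.6988)(3.2308) - (-1.6988)(1.7815)] / 7.5521472 = -2.46207084 / 7.5521472 = -0.326
  phi_hat_2 = [gamma(0) gamma(2) - gamma(1)^2] / det = [(3.2308)(1.7815) - (-1.6988)^2] / 7.5521472 = 2.86974876 / 7.5521472 = 0.38
So phi_hat = [-0.3260, 0.3800].
Therefore phi_hat_2 = 0.3800.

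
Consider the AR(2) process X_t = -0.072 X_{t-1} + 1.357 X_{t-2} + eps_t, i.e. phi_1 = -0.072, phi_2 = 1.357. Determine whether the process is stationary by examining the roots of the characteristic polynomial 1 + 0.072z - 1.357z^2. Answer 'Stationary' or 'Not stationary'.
\text{Not stationary}

The AR(p) characteristic polynomial is P(z) = 1 + 0.072z - 1.357z^2.
Stationarity requires all roots to lie outside the unit circle, i.e. |z| > 1 for every root.
Set 1 + (0.072) z + (-1.357) z^2 = 0, i.e. a z^2 + b z + c = 0 with a = -1.357, b = 0.072, c = 1.
Discriminant D = b^2 - 4ac = (0.072)^2 - 4*(-1.357)*1 = 0.005184 - (-5.428) = 5.433184.
D >= 0, so the roots are real: z = (-b +/- sqrt(D)) / (2a) = (-0.072 +/- 2.330919) / (-2.714).
  z_1 = (-0.072 + 2.330919) / (-2.714) = -0.8323,   |z_1| = 0.8323.
  z_2 = (-0.072 - 2.330919) / (-2.714) = 0.8854,   |z_2| = 0.8854.
Moduli of all roots: 0.8323, 0.8854.
All moduli strictly greater than 1? No.
Verdict: Not stationary.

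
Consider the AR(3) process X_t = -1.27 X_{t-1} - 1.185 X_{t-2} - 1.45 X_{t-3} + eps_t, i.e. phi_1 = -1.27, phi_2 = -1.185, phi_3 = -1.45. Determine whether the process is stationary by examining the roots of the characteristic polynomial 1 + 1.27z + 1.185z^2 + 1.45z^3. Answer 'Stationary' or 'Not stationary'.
\text{Not stationary}

The AR(p) characteristic polynomial is P(z) = 1 + 1.27z + 1.185z^2 + 1.45z^3.
Stationarity requires all roots to lie outside the unit circle, i.e. |z| > 1 for every root.
Degree 3: look for a simple real root z0 first, then factor out (1 - z/z0) and solve the remaining quadratic.
Testing z0 = -0.8: P(-0.8) = 1 + (1.27)(-0.8) + (1.185)(-0.8)^2 + (1.45)(-0.8)^3
  = 1 + (-1.016) + (0.7584) + (-0.7424) = 0.  So z_0 = -0.8 is a root, |z_0| = 0.8.
Divide out the factor (1 + 1.25 z) = (1 - z/z0) (since 1/z0 = -1.25):
  P(z) = (1 + 1.25 z)(1 + (0.02) z + (1.16) z^2)
  [check: z-coef 0.02 - (-1.25) = 1.27; z^2-coef 1.16 - (-1.25)(0.02) = 1.185; z^3-coef -(-1.25)(1.16) = 1.45.]
Remaining roots from the quadratic factor 1 + (0.02) z + (1.16) z^2:
  Set 1 + (0.02) z + (1.16) z^2 = 0, i.e. a z^2 + b z + c = 0 with a = 1.16, b = 0.02, c = 1.
  Discriminant D = b^2 - 4ac = (0.02)^2 - 4*(1.16)*1 = 0.0004 - (4.64) = -4.6396.
  D < 0, so the roots are the complex-conjugate pair z = (-b +/- i sqrt(-D)) / (2a) = -0.0086 +/- 0.9284i.
  For a conjugate pair |z|^2 = z * conj(z) = (product of roots) = c/a = 1/(1.16) = 0.862069, so |z| = sqrt(0.862069) = 0.9285 for both roots.
Moduli of all roots: 0.8000, 0.9285, 0.9285.
All moduli strictly greater than 1? No.
Verdict: Not stationary.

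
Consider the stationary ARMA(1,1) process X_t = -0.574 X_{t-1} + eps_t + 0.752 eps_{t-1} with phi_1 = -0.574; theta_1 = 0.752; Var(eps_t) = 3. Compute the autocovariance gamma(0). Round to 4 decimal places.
\gamma(0) = 3.1418

Multiply the model equation by X_{t-k} and take expectations. With theta_0 = psi_0 = 1 and psi_j the MA(infinity) weights, this gives
  gamma(k) - sum_i phi_i gamma(k-i) = c_k,
  c_k = sigma^2 * sum_{j=k..q} theta_j psi_{j-k}   (c_k = 0 for k > q),
using gamma(-m) = gamma(m).
psi-weights needed (psi_j = theta_j + sum_i phi_i psi_{j-i}):
  psi_1 = theta_1 + phi_1 = 0.752 + (-0.574) = 0.178
Right-hand sides:
  c_0 = sigma^2 (1 + theta_1 psi_1) = 3 * (1 + (0.752)(0.178)) = 3 * 1.133856 = 3.401568
  c_1 = sigma^2 theta_1 = 3 * (0.752) = 2.256
  c_2 = 0
Equations for k = 0 and k = 1 (AR order 1):
  gamma(0) = phi_1 gamma(1) + c_0
  gamma(1) = phi_1 gamma(0) + c_1
Substituting the second into the first: gamma(0) (1 - phi_1^2) = c_0 + phi_1 c_1, so
  gamma(0) = (c_0 + phi_1 c_1) / (1 - phi_1^2) = (3.401568 + (-0.574)(2.256)) / (1 - (-0.574)^2) = 2.106624 / 0.670524 = 3.141758.
Therefore gamma(0) = 3.1418 (to 4 decimal places).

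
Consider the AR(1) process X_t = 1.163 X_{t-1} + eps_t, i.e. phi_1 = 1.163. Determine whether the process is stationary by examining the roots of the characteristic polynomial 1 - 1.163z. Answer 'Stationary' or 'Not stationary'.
\text{Not stationary}

The AR(p) characteristic polynomial is P(z) = 1 - 1.163z.
Stationarity requires all roots to lie outside the unit circle, i.e. |z| > 1 for every root.
This is linear in z: 1 + (-1.163) z = 0  =>  z = -1/(-1.163) = 0.859845,  |z| = 0.859845.
Moduli of all roots: 0.8598.
All moduli strictly greater than 1? No.
Verdict: Not stationary.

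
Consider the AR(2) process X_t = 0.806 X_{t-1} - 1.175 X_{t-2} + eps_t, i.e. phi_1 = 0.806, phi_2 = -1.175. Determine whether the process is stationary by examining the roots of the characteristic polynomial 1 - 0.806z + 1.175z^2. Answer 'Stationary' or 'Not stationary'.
\text{Not stationary}

The AR(p) characteristic polynomial is P(z) = 1 - 0.806z + 1.175z^2.
Stationarity requires all roots to lie outside the unit circle, i.e. |z| > 1 for every root.
Set 1 + (-0.806) z + (1.175) z^2 = 0, i.e. a z^2 + b z + c = 0 with a = 1.175, b = -0.806, c = 1.
Discriminant D = b^2 - 4ac = (-0.806)^2 - 4*(1.175)*1 = 0.649636 - (4.7) = -4.050364.
D < 0, so the roots are the complex-conjugate pair z = (-b +/- i sqrt(-D)) / (2a) = 0.343 +/- 0.8564i.
For a conjugate pair |z|^2 = z * conj(z) = (product of roots) = c/a = 1/(1.175) = 0.851064, so |z| = sqrt(0.851064) = 0.9225 for both roots.
Moduli of all roots: 0.9225, 0.9225.
All moduli strictly greater than 1? No.
Verdict: Not stationary.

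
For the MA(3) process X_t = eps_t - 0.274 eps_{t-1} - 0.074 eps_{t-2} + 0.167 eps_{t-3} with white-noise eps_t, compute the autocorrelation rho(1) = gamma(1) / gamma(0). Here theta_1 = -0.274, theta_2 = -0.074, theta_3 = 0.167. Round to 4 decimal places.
\rho(1) = -0.2401

For an MA(q) process with theta_0 = 1, the autocovariance is
  gamma(k) = sigma^2 * sum_{i=0..q-k} theta_i * theta_{i+k},
and rho(k) = gamma(k) / gamma(0). Sigma^2 cancels.
  numerator   = (1)*(-0.274) + (-0.274)*(-0.074) + (-0.074)*(0.167) = -0.266082.
  denominator = (1)^2 + (-0.274)^2 + (-0.074)^2 + (0.167)^2 = 1.108441.
  rho(1) = -0.266082 / 1.108441 = -0.2401.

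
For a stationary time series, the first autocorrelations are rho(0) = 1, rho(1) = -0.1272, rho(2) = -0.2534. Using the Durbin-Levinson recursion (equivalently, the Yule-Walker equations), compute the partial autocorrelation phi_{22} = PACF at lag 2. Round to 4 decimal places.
\phi_{22} = -0.2740

The PACF at lag k is phi_{kk}, the last component of the solution
to the Yule-Walker system G_k phi = r_k where
  (G_k)_{ij} = rho(|i - j|), (r_k)_i = rho(i), i,j = 1..k.
Equivalently, Durbin-Levinson gives phi_{kk} iteratively:
  phi_{11} = rho(1)
  phi_{kk} = [rho(k) - sum_{j=1..k-1} phi_{k-1,j} rho(k-j)]
            / [1 - sum_{j=1..k-1} phi_{k-1,j} rho(j)],
  phi_{k,j} = phi_{k-1,j} - phi_{kk} phi_{k-1,k-j},  j = 1..k-1.
Step k = 1:
  phi_11 = rho(1) = -0.1272.
Step k = 2:
  phi_22 = [rho(2) - phi_11 rho(1)] / [1 - phi_11 rho(1)] = [-0.2534 - (-0.1272)(-0.1272)] / [1 - (-0.1272)(-0.1272)]
         = -0.26957984 / 0.98382016 = -0.274.
Therefore phi_{22} = -0.2740.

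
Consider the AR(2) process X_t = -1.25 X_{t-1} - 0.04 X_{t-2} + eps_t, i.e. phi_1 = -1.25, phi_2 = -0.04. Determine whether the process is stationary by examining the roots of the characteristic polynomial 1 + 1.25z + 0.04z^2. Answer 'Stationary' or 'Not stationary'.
\text{Not stationary}

The AR(p) characteristic polynomial is P(z) = 1 + 1.25z + 0.04z^2.
Stationarity requires all roots to lie outside the unit circle, i.e. |z| > 1 for every root.
Set 1 + (1.25) z + (0.04) z^2 = 0, i.e. a z^2 + b z + c = 0 with a = 0.04, b = 1.25, c = 1.
Discriminant D = b^2 - 4ac = (1.25)^2 - 4*(0.04)*1 = 1.5625 - (0.16) = 1.4025.
D >= 0, so the roots are real: z = (-b +/- sqrt(D)) / (2a) = (-1.25 +/- 1.184272) / (0.08).
  z_1 = (-1.25 + 1.184272) / (0.08) = -0.8216,   |z_1| = 0.8216.
  z_2 = (-1.25 - 1.184272) / (0.08) = -30.4284,   |z_2| = 30.4284.
Moduli of all roots: 0.8216, 30.4284.
All moduli strictly greater than 1? No.
Verdict: Not stationary.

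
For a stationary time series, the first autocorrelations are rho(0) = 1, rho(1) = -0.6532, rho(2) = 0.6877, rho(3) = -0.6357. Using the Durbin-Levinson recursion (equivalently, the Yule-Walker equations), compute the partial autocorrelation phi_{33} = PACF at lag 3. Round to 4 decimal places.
\phi_{33} = -0.2060

The PACF at lag k is phi_{kk}, the last component of the solution
to the Yule-Walker system G_k phi = r_k where
  (G_k)_{ij} = rho(|i - j|), (r_k)_i = rho(i), i,j = 1..k.
Equivalently, Durbin-Levinson gives phi_{kk} iteratively:
  phi_{11} = rho(1)
  phi_{kk} = [rho(k) - sum_{j=1..k-1} phi_{k-1,j} rho(k-j)]
            / [1 - sum_{j=1..k-1} phi_{k-1,j} rho(j)],
  phi_{k,j} = phi_{k-1,j} - phi_{kk} phi_{k-1,k-j},  j = 1..k-1.
Step k = 1:
  phi_11 = rho(1) = -0.6532.
Step k = 2:
  phi_22 = [rho(2) - phi_11 rho(1)] / [1 - phi_11 rho(1)] = [0.6877 - (-0.6532)(-0.6532)] / [1 - (-0.6532)(-0.6532)]
         = 0.26102976 / 0.57332976 = 0.455287.
  Update: phi_21 = phi_11 - phi_22 phi_11 = -0.6532 - (0.455287)(-0.6532) = -0.355806.
Step k = 3:
  phi_33 = [rho(3) - phi_21 rho(2) - phi_22 rho(1)] / [1 - phi_21 rho(1) - phi_22 rho(2)]
    numerator   = -0.6357 - (-0.355806)(0.6877) - (0.455287)(-0.6532) = -0.09361832
    denominator = 1 - (-0.355806)(-0.6532) - (0.455287)(0.6877) = 0.45448622
  phi_33 = -0.09361832 / 0.45448622 = -0.206.
Therefore phi_{33} = -0.2060.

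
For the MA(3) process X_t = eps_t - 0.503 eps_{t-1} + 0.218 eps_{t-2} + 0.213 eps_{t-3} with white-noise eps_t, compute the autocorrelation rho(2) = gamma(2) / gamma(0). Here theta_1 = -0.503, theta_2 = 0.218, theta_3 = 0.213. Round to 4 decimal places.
\rho(2) = 0.0824

For an MA(q) process with theta_0 = 1, the autocovariance is
  gamma(k) = sigma^2 * sum_{i=0..q-k} theta_i * theta_{i+k},
and rho(k) = gamma(k) / gamma(0). Sigma^2 cancels.
  numerator   = (1)*(0.218) + (-0.503)*(0.213) = 0.110861.
  denominator = (1)^2 + (-0.503)^2 + (0.218)^2 + (0.213)^2 = 1.345902.
  rho(2) = 0.110861 / 1.345902 = 0.0824.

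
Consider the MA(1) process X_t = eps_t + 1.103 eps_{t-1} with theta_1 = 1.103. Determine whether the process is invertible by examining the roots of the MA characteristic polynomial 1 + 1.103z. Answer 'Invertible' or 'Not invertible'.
\text{Not invertible}

The MA(q) characteristic polynomial is P(z) = 1 + 1.103z.
Invertibility requires all roots to lie outside the unit circle, i.e. |z| > 1 for every root.
This is linear in z: 1 + (1.103) z = 0  =>  z = -1/(1.103) = -0.906618,  |z| = 0.906618.
Moduli of all roots: 0.9066.
All moduli strictly greater than 1? No.
Verdict: Not invertible.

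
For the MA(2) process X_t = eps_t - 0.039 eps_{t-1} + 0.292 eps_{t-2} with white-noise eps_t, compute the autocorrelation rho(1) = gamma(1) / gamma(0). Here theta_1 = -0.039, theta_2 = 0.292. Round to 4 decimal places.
\rho(1) = -0.0464

For an MA(q) process with theta_0 = 1, the autocovariance is
  gamma(k) = sigma^2 * sum_{i=0..q-k} theta_i * theta_{i+k},
and rho(k) = gamma(k) / gamma(0). Sigma^2 cancels.
  numerator   = (1)*(-0.039) + (-0.039)*(0.292) = -0.050388.
  denominator = (1)^2 + (-0.039)^2 + (0.292)^2 = 1.086785.
  rho(1) = -0.050388 / 1.086785 = -0.0464.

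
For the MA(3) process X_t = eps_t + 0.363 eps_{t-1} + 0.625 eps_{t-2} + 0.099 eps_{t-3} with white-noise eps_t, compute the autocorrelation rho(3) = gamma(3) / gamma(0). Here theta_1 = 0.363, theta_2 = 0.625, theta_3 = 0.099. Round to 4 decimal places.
\rho(3) = 0.0646

For an MA(q) process with theta_0 = 1, the autocovariance is
  gamma(k) = sigma^2 * sum_{i=0..q-k} theta_i * theta_{i+k},
and rho(k) = gamma(k) / gamma(0). Sigma^2 cancels.
  numerator   = (1)*(0.099) = 0.099.
  denominator = (1)^2 + (0.363)^2 + (0.625)^2 + (0.099)^2 = 1.532195.
  rho(3) = 0.099 / 1.532195 = 0.0646.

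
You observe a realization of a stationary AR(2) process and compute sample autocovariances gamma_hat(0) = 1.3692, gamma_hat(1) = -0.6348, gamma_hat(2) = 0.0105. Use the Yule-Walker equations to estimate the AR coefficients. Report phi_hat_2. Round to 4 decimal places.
\hat\phi_{2} = -0.2640

The Yule-Walker equations for an AR(p) process read, in matrix form,
  Gamma_p phi = r_p,   with   (Gamma_p)_{ij} = gamma(|i - j|),
                       (r_p)_i = gamma(i),   i,j = 1..p.
Substitute the sample gammas (Toeplitz matrix and right-hand side of size 2):
  Gamma_p = [[1.3692, -0.6348], [-0.6348, 1.3692]]
  r_p     = [-0.6348, 0.0105]
Written out:
  1.3692 phi_1 - 0.6348 phi_2 = -0.6348
  -0.6348 phi_1 + 1.3692 phi_2 = 0.0105
Solve by Cramer's rule:
  det = gamma(0)^2 - gamma(1)^2 = (1.3692)^2 - (-0.6348)^2 = 1.87470864 - 0.40297104 = 1.4717376
  phi_hat_1 = [gamma(1) gamma(0) - gamma(1) gamma(2)] / det = [(-0.6348)(1.3692) - (-0.6348)(0.0105)] / 1.4717376 = -0.86250276 / 1.4717376 = -0.586
  phi_hat_2 = [gamma(0) gamma(2) - gamma(1)^2] / det = [(1.3692)(0.0105) - (-0.6348)^2] / 1.4717376 = -0.38859444 / 1.4717376 = -0.264
So phi_hat = [-0.5860, -0.2640].
Therefore phi_hat_2 = -0.2640.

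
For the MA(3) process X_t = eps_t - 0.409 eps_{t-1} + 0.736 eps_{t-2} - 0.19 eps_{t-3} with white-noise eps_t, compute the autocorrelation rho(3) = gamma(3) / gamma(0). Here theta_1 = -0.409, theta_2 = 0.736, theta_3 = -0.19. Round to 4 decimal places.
\rho(3) = -0.1089

For an MA(q) process with theta_0 = 1, the autocovariance is
  gamma(k) = sigma^2 * sum_{i=0..q-k} theta_i * theta_{i+k},
and rho(k) = gamma(k) / gamma(0). Sigma^2 cancels.
  numerator   = (1)*(-0.19) = -0.19.
  denominator = (1)^2 + (-0.409)^2 + (0.736)^2 + (-0.19)^2 = 1.745077.
  rho(3) = -0.19 / 1.745077 = -0.1089.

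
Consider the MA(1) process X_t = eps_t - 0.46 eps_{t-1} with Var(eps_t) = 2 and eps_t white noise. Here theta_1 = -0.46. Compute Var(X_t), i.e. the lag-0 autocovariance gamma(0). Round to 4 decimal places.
\gamma(0) = 2.4232

For an MA(q) process X_t = eps_t + sum_i theta_i eps_{t-i} with
Var(eps_t) = sigma^2, the variance is
  gamma(0) = sigma^2 * (1 + sum_i theta_i^2).
  sum_i theta_i^2 = (-0.46)^2 = 0.2116.
  gamma(0) = 2 * (1 + 0.2116) = 2 * 1.2116 = 2.4232.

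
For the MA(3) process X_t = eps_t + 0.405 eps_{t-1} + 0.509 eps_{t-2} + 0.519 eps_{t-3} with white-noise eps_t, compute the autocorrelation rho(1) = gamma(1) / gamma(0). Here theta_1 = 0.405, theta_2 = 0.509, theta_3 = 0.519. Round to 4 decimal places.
\rho(1) = 0.5172

For an MA(q) process with theta_0 = 1, the autocovariance is
  gamma(k) = sigma^2 * sum_{i=0..q-k} theta_i * theta_{i+k},
and rho(k) = gamma(k) / gamma(0). Sigma^2 cancels.
  numerator   = (1)*(0.405) + (0.405)*(0.509) + (0.509)*(0.519) = 0.875316.
  denominator = (1)^2 + (0.405)^2 + (0.509)^2 + (0.519)^2 = 1.692467.
  rho(1) = 0.875316 / 1.692467 = 0.5172.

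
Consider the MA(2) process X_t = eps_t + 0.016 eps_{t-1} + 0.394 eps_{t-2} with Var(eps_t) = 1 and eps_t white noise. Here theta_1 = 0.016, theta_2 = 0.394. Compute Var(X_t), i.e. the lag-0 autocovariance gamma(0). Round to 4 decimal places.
\gamma(0) = 1.1555

For an MA(q) process X_t = eps_t + sum_i theta_i eps_{t-i} with
Var(eps_t) = sigma^2, the variance is
  gamma(0) = sigma^2 * (1 + sum_i theta_i^2).
  sum_i theta_i^2 = (0.016)^2 + (0.394)^2 = 0.000256 + 0.155236 = 0.155492.
  gamma(0) = 1 * (1 + 0.155492) = 1 * 1.155492 = 1.155492, which rounds to 1.1555.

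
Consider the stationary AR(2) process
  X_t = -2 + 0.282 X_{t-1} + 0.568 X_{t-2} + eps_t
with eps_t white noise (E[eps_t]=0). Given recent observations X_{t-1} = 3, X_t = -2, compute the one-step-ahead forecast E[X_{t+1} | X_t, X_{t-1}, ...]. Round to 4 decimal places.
E[X_{t+1} \mid \mathcal F_t] = -0.8600

For an AR(p) model X_t = c + sum_i phi_i X_{t-i} + eps_t, the
one-step-ahead conditional mean is
  E[X_{t+1} | X_t, ...] = c + sum_i phi_i X_{t+1-i}.
Substitute known values:
  E[X_{t+1} | ...] = -2 + (0.282) * (-2) + (0.568) * (3)
                   = -0.8600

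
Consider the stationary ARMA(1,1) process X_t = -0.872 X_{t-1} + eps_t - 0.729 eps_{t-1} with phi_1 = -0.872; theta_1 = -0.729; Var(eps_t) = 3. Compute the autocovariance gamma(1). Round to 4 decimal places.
\gamma(1) = -32.7867

Multiply the model equation by X_{t-k} and take expectations. With theta_0 = psi_0 = 1 and psi_j the MA(infinity) weights, this gives
  gamma(k) - sum_i phi_i gamma(k-i) = c_k,
  c_k = sigma^2 * sum_{j=k..q} theta_j psi_{j-k}   (c_k = 0 for k > q),
using gamma(-m) = gamma(m).
psi-weights needed (psi_j = theta_j + sum_i phi_i psi_{j-i}):
  psi_1 = theta_1 + phi_1 = -0.729 + (-0.872) = -1.601
Right-hand sides:
  c_0 = sigma^2 (1 + theta_1 psi_1) = 3 * (1 + (-0.729)(-1.601)) = 3 * 2.167129 = 6.501387
  c_1 = sigma^2 theta_1 = 3 * (-0.729) = -2.187
  c_2 = 0
Equations for k = 0 and k = 1 (AR order 1):
  gamma(0) = phi_1 gamma(1) + c_0
  gamma(1) = phi_1 gamma(0) + c_1
Substituting the second into the first: gamma(0) (1 - phi_1^2) = c_0 + phi_1 c_1, so
  gamma(0) = (c_0 + phi_1 c_1) / (1 - phi_1^2) = (6.501387 + (-0.872)(-2.187)) / (1 - (-0.872)^2) = 8.408451 / 0.239616 = 35.091359.
  gamma(1) = phi_1 gamma(0) + c_1 = (-0.872)(35.091359) + (-2.187) = -32.786665.
Therefore gamma(1) = -32.7867 (to 4 decimal places).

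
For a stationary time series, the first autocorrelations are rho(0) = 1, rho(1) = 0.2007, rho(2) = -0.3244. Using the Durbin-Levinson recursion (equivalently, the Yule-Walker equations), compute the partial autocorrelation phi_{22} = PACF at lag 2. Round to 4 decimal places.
\phi_{22} = -0.3800

The PACF at lag k is phi_{kk}, the last component of the solution
to the Yule-Walker system G_k phi = r_k where
  (G_k)_{ij} = rho(|i - j|), (r_k)_i = rho(i), i,j = 1..k.
Equivalently, Durbin-Levinson gives phi_{kk} iteratively:
  phi_{11} = rho(1)
  phi_{kk} = [rho(k) - sum_{j=1..k-1} phi_{k-1,j} rho(k-j)]
            / [1 - sum_{j=1..k-1} phi_{k-1,j} rho(j)],
  phi_{k,j} = phi_{k-1,j} - phi_{kk} phi_{k-1,k-j},  j = 1..k-1.
Step k = 1:
  phi_11 = rho(1) = 0.2007.
Step k = 2:
  phi_22 = [rho(2) - phi_11 rho(1)] / [1 - phi_11 rho(1)] = [-0.3244 - (0.2007)(0.2007)] / [1 - (0.2007)(0.2007)]
         = -0.36468049 / 0.95971951 = -0.38.
Therefore phi_{22} = -0.3800.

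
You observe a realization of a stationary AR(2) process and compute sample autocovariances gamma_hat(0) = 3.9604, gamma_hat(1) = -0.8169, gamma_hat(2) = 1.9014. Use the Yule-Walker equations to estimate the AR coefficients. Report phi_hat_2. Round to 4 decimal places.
\hat\phi_{2} = 0.4570

The Yule-Walker equations for an AR(p) process read, in matrix form,
  Gamma_p phi = r_p,   with   (Gamma_p)_{ij} = gamma(|i - j|),
                       (r_p)_i = gamma(i),   i,j = 1..p.
Substitute the sample gammas (Toeplitz matrix and right-hand side of size 2):
  Gamma_p = [[3.9604, -0.8169], [-0.8169, 3.9604]]
  r_p     = [-0.8169, 1.9014]
Written out:
  3.9604 phi_1 - 0.8169 phi_2 = -0.8169
  -0.8169 phi_1 + 3.9604 phi_2 = 1.9014
Solve by Cramer's rule:
  det = gamma(0)^2 - gamma(1)^2 = (3.9604)^2 - (-0.8169)^2 = 15.68476816 - 0.66732561 = 15.01744255
  phi_hat_1 = [gamma(1) gamma(0) - gamma(1) gamma(2)] / det = [(-0.8169)(3.9604) - (-0.8169)(1.9014)] / 15.01744255 = -1.6819971 / 15.01744255 = -0.112
  phi_hat_2 = [gamma(0) gamma(2) - gamma(1)^2] / det = [(3.9604)(1.9014) - (-0.8169)^2] / 15.01744255 = 6.86297895 / 15.01744255 = 0.457
So phi_hat = [-0.1120, 0.4570].
Therefore phi_hat_2 = 0.4570.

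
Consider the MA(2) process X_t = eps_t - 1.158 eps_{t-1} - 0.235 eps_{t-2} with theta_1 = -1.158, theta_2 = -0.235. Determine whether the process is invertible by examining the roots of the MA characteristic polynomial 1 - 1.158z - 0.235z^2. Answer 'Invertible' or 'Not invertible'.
\text{Not invertible}

The MA(q) characteristic polynomial is P(z) = 1 - 1.158z - 0.235z^2.
Invertibility requires all roots to lie outside the unit circle, i.e. |z| > 1 for every root.
Set 1 + (-1.158) z + (-0.235) z^2 = 0, i.e. a z^2 + b z + c = 0 with a = -0.235, b = -1.158, c = 1.
Discriminant D = b^2 - 4ac = (-1.158)^2 - 4*(-0.235)*1 = 1.340964 - (-0.94) = 2.280964.
D >= 0, so the roots are real: z = (-b +/- sqrt(D)) / (2a) = (1.158 +/- 1.510286) / (-0.47).
  z_1 = (1.158 + 1.510286) / (-0.47) = -5.6772,   |z_1| = 5.6772.
  z_2 = (1.158 - 1.510286) / (-0.47) = 0.7495,   |z_2| = 0.7495.
Moduli of all roots: 5.6772, 0.7495.
All moduli strictly greater than 1? No.
Verdict: Not invertible.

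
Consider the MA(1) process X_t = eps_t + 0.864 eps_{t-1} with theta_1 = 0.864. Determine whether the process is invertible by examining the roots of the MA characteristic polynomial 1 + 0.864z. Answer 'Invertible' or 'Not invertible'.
\text{Invertible}

The MA(q) characteristic polynomial is P(z) = 1 + 0.864z.
Invertibility requires all roots to lie outside the unit circle, i.e. |z| > 1 for every root.
This is linear in z: 1 + (0.864) z = 0  =>  z = -1/(0.864) = -1.157407,  |z| = 1.157407.
Moduli of all roots: 1.1574.
All moduli strictly greater than 1? Yes.
Verdict: Invertible.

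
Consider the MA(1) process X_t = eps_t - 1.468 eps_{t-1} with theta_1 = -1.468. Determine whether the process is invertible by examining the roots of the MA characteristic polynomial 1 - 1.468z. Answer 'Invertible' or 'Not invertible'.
\text{Not invertible}

The MA(q) characteristic polynomial is P(z) = 1 - 1.468z.
Invertibility requires all roots to lie outside the unit circle, i.e. |z| > 1 for every root.
This is linear in z: 1 + (-1.468) z = 0  =>  z = -1/(-1.468) = 0.681199,  |z| = 0.681199.
Moduli of all roots: 0.6812.
All moduli strictly greater than 1? No.
Verdict: Not invertible.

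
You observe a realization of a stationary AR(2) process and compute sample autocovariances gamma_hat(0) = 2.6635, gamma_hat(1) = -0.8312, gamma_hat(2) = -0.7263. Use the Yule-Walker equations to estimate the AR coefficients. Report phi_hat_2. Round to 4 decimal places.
\hat\phi_{2} = -0.4100

The Yule-Walker equations for an AR(p) process read, in matrix form,
  Gamma_p phi = r_p,   with   (Gamma_p)_{ij} = gamma(|i - j|),
                       (r_p)_i = gamma(i),   i,j = 1..p.
Substitute the sample gammas (Toeplitz matrix and right-hand side of size 2):
  Gamma_p = [[2.6635, -0.8312], [-0.8312, 2.6635]]
  r_p     = [-0.8312, -0.7263]
Written out:
  2.6635 phi_1 - 0.8312 phi_2 = -0.8312
  -0.8312 phi_1 + 2.6635 phi_2 = -0.7263
Solve by Cramer's rule:
  det = gamma(0)^2 - gamma(1)^2 = (2.6635)^2 - (-0.8312)^2 = 7.09423225 - 0.69089344 = 6.40333881
  phi_hat_1 = [gamma(1) gamma(0) - gamma(1) gamma(2)] / det = [(-0.8312)(2.6635) - (-0.8312)(-0.7263)] / 6.40333881 = -2.81760176 / 6.40333881 = -0.44
  phi_hat_2 = [gamma(0) gamma(2) - gamma(1)^2] / det = [(2.6635)(-0.7263) - (-0.8312)^2] / 6.40333881 = -2.62539349 / 6.40333881 = -0.41
So phi_hat = [-0.4400, -0.4100].
Therefore phi_hat_2 = -0.4100.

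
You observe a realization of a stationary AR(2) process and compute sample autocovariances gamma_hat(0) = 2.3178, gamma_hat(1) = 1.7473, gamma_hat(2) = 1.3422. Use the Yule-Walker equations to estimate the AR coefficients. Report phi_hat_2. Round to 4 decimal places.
\hat\phi_{2} = 0.0250

The Yule-Walker equations for an AR(p) process read, in matrix form,
  Gamma_p phi = r_p,   with   (Gamma_p)_{ij} = gamma(|i - j|),
                       (r_p)_i = gamma(i),   i,j = 1..p.
Substitute the sample gammas (Toeplitz matrix and right-hand side of size 2):
  Gamma_p = [[2.3178, 1.7473], [1.7473, 2.3178]]
  r_p     = [1.7473, 1.3422]
Written out:
  2.3178 phi_1 + 1.7473 phi_2 = 1.7473
  1.7473 phi_1 + 2.3178 phi_2 = 1.3422
Solve by Cramer's rule:
  det = gamma(0)^2 - gamma(1)^2 = (2.3178)^2 - (1.7473)^2 = 5.37219684 - 3.05305729 = 2.31913955
  phi_hat_1 = [gamma(1) gamma(0) - gamma(1) gamma(2)] / det = [(1.7473)(2.3178) - (1.7473)(1.3422)] / 2.31913955 = 1.70466588 / 2.31913955 = 0.735
  phi_hat_2 = [gamma(0) gamma(2) - gamma(1)^2] / det = [(2.3178)(1.3422) - (1.7473)^2] / 2.31913955 = 0.05789387 / 2.31913955 = 0.025
So phi_hat = [0.7350, 0.0250].
Therefore phi_hat_2 = 0.0250.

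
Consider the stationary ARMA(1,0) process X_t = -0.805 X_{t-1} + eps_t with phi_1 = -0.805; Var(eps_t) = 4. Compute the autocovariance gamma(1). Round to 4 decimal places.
\gamma(1) = -9.1484

Multiply the model equation by X_{t-k} and take expectations. With theta_0 = psi_0 = 1 and psi_j the MA(infinity) weights, this gives
  gamma(k) - sum_i phi_i gamma(k-i) = c_k,
  c_k = sigma^2 * sum_{j=k..q} theta_j psi_{j-k}   (c_k = 0 for k > q),
using gamma(-m) = gamma(m).
Pure AR (q = 0): c_0 = sigma^2 = 4, c_k = 0 for k >= 1.
Equations for k = 0 and k = 1 (AR order 1):
  gamma(0) = phi_1 gamma(1) + c_0
  gamma(1) = phi_1 gamma(0) + c_1
Substituting the second into the first: gamma(0) (1 - phi_1^2) = c_0 + phi_1 c_1, so
  gamma(0) = c_0 / (1 - phi_1^2) = 4 / (1 - (-0.805)^2) = 4 / 0.351975 = 11.364443.
  gamma(1) = phi_1 gamma(0) = (-0.805)(11.364443) = -9.148377.
Therefore gamma(1) = -9.1484 (to 4 decimal places).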